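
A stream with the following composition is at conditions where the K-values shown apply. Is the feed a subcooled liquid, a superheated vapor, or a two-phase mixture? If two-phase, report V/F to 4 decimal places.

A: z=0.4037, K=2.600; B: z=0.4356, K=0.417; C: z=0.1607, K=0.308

two-phase, V/F = 0.2857

ΣzᵢKᵢ = 1.2808; Σzᵢ/Kᵢ = 1.7216.
Both exceed 1, so a two-phase solution exists.
Material balance + equilibrium reduce to Σ zᵢ(Kᵢ−1)/(1+ψ(Kᵢ−1)) = 0.
Newton iteration, ψ⁰ = 0.5:
  ψ = 0.5000: g = -0.16963, g' = -0.7938 → ψ = 0.2863
  ψ = 0.2863: g = -0.00053, g' = -0.8191 → ψ = 0.2857
Converged at ψ = 0.2857.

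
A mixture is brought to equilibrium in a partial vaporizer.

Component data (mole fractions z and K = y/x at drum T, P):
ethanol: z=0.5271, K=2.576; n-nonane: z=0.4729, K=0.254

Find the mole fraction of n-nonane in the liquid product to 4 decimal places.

Material balance + equilibrium reduce to Σ zᵢ(Kᵢ−1)/(1+ψ(Kᵢ−1)) = 0.
Check two-phase: ΣzᵢKᵢ = 1.4779 > 1 and Σzᵢ/Kᵢ = 2.0664 > 1, so g(0) = 0.4779 > 0 and g(1) = -1.0664 < 0.
Binary case is linear: z₁(K₁−1)(1+ψ(K₂−1)) + z₂(K₂−1)(1+ψ(K₁−1)) = 0
⇒ ψ = [z₁(K₁−1)+z₂(K₂−1)] / [−(K₁−1)(K₂−1)] = 0.47793/1.17570 = 0.4065
Compositions from xᵢ = zᵢ/(1+ψ(Kᵢ−1)), yᵢ = Kᵢxᵢ:
  ethanol: x = 0.3213, y = 0.8276
  n-nonane: x = 0.6787, y = 0.1724

x_n-nonane = 0.6787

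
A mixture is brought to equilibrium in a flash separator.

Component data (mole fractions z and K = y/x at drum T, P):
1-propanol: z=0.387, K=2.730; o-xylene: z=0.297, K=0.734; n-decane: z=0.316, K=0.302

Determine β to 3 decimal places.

β = 0.402

Newton iteration, β⁰ = 0.5:
  β = 0.500: g = -0.0709, g' = -0.724 → β = 0.402
Converged at β = 0.402.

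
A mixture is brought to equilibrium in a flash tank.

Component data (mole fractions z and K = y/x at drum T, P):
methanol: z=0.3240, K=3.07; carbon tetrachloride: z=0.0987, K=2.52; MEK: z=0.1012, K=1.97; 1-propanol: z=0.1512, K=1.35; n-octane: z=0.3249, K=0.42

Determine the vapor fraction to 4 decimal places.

Newton iteration, ψ⁰ = 0.48:
  ψ = 0.4800: g = 0.27430, g' = -0.6933 → ψ = 0.8756
  ψ = 0.8756: g = 0.01351, g' = -0.7074 → ψ = 0.8947
  ψ = 0.8947: g = -0.00014, g' = -0.7219 → ψ = 0.8945
Converged at ψ = 0.8945.

ψ = 0.8945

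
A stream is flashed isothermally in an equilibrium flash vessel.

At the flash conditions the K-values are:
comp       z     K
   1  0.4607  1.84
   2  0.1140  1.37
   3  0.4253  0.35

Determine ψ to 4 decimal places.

ψ = 0.3073

Newton iteration, ψ⁰ = 0.5:
  ψ = 0.5000: g = -0.10143, g' = -0.5667 → ψ = 0.3210
  ψ = 0.3210: g = -0.00684, g' = -0.5011 → ψ = 0.3074
  ψ = 0.3074: g = -0.00002, g' = -0.4985 → ψ = 0.3073
Converged at ψ = 0.3073.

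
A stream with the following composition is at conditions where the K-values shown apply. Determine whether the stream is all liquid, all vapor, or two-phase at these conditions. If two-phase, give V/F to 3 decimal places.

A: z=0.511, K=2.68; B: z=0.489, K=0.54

ΣzᵢKᵢ = 1.634; Σzᵢ/Kᵢ = 1.096.
Both exceed 1, so a two-phase solution exists.
Rachford–Rice: g(ψ) = Σ zᵢ(Kᵢ−1)/(1+ψ(Kᵢ−1)) = 0.
Newton iteration, ψ⁰ = 0.5:
  ψ = 0.500: g = 0.1744, g' = -0.601 → ψ = 0.790
  ψ = 0.790: g = 0.0153, g' = -0.522 → ψ = 0.820
Converged at ψ = 0.820.

two-phase, V/F = 0.820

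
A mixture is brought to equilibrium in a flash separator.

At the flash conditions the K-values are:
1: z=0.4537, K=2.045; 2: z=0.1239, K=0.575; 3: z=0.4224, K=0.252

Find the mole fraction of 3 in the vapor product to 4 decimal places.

Material balance + equilibrium reduce to Σ zᵢ(Kᵢ−1)/(1+V/F(Kᵢ−1)) = 0.
Check two-phase: ΣzᵢKᵢ = 1.1055 > 1 and Σzᵢ/Kᵢ = 2.1135 > 1, so g(0) = 0.1055 > 0 and g(1) = -1.1135 < 0.
Iterate (Newton) starting at V/F = 0.5:
  V/F = 0.5000: g = -0.26018, g' = -0.8529 → V/F = 0.1949
  V/F = 0.1949: g = -0.03343, g' = -0.6925 → V/F = 0.1467
  V/F = 0.1467: g = 0.00006, g' = -0.6961 → V/F = 0.1468
Converged at V/F = 0.1468.
Compositions from xᵢ = zᵢ/(1+V/F(Kᵢ−1)), yᵢ = Kᵢxᵢ:
  1: x = 0.3934, y = 0.8044
  2: x = 0.1321, y = 0.0760
  3: x = 0.4745, y = 0.1196

y_3 = 0.1196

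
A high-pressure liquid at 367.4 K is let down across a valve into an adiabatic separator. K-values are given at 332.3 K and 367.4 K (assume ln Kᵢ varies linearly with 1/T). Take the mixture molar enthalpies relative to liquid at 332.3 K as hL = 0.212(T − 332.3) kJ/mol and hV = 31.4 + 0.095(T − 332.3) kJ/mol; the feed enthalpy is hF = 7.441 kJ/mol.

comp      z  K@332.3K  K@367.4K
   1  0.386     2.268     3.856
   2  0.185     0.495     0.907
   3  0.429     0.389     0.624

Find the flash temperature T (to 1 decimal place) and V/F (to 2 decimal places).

Adiabatic flash: solve Rachford–Rice at each trial T, then check hF = ψ·hV(T) + (1−ψ)·hL(T).
  T = 332.3 K: K = (2.268, 0.495, 0.389), RR gives ψ = 0.182, H_out = 5.709 kJ/mol
  T = 367.4 K: K = (3.856, 0.907, 0.624), RR gives ψ = 1.000, H_out = 34.734 kJ/mol
  T = 349.9 K: K = (2.999, 0.681, 0.499), RR gives ψ = 0.549, H_out = 19.827 kJ/mol
  T = 341.1 K: K = (2.617, 0.583, 0.442), RR gives ψ = 0.366, H_out = 12.994 kJ/mol
  T = 336.7 K: K = (2.439, 0.538, 0.415), RR gives ψ = 0.276, H_out = 9.466 kJ/mol
  T = 334.5 K: K = (2.352, 0.516, 0.402), RR gives ψ = 0.230, H_out = 7.625 kJ/mol
Linear interpolation between T = 332.3 (H_out = 5.709) and T = 334.5 (H_out = 7.625) on hF = 7.441 gives T ≈ 334.3 K, at which ψ = 0.23.

T = 334.3 K, V/F = 0.23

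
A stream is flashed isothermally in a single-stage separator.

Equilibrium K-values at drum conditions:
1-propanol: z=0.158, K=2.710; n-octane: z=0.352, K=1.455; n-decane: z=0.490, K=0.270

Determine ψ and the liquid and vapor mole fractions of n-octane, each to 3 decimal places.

Iterate (Newton) starting at ψ = 0.5:
  ψ = 0.500: g = -0.2872, g' = -0.830 → ψ = 0.154
  ψ = 0.154: g = -0.0395, g' = -0.685 → ψ = 0.096
  ψ = 0.096: g = 0.0006, g' = -0.710 → ψ = 0.097
Converged at ψ = 0.097.
Compositions from xᵢ = zᵢ/(1+ψ(Kᵢ−1)), yᵢ = Kᵢxᵢ:
  1-propanol: x = 0.135, y = 0.367
  n-octane: x = 0.337, y = 0.490
  n-decane: x = 0.527, y = 0.142

ψ = 0.097, x_n-octane = 0.337, y_n-octane = 0.490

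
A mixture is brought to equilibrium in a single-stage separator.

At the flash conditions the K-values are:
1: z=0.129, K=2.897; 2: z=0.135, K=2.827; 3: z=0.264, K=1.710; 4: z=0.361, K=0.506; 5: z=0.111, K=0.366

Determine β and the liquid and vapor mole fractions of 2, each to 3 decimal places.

Newton–Raphson from β = 0.5:
  β = 0.500: g = 0.0530, g' = -0.569 → β = 0.593
  β = 0.593: g = 0.0004, g' = -0.563 → β = 0.594
Converged at β = 0.594.
Compositions from xᵢ = zᵢ/(1+β(Kᵢ−1)), yᵢ = Kᵢxᵢ:
  1: x = 0.061, y = 0.176
  2: x = 0.065, y = 0.183
  3: x = 0.186, y = 0.318
  4: x = 0.511, y = 0.258
  5: x = 0.178, y = 0.065

β = 0.594, x_2 = 0.065, y_2 = 0.183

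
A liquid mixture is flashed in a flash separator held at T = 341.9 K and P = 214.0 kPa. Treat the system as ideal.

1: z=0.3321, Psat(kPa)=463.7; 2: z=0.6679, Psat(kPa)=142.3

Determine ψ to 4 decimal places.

ψ = 0.4188

Raoult's law: Kᵢ = Pᵢˢᵃᵗ/P = Pᵢˢᵃᵗ/214.0.
  K_1 = 463.7/214.0 = 2.166822, K_2 = 142.3/214.0 = 0.664953
Material balance + equilibrium reduce to Σ zᵢ(Kᵢ−1)/(1+ψ(Kᵢ−1)) = 0.
g(0) = ΣzᵢKᵢ − 1 = 0.1637 and g(1) = 1 − Σzᵢ/Kᵢ = -0.1577, so a root lies in (0, 1).
Newton iteration, ψ⁰ = 0.61:
  ψ = 0.6100: g = -0.05489, g' = -0.2728 → ψ = 0.4088
  ψ = 0.4088: g = 0.00307, g' = -0.3079 → ψ = 0.4188
Converged at ψ = 0.4188.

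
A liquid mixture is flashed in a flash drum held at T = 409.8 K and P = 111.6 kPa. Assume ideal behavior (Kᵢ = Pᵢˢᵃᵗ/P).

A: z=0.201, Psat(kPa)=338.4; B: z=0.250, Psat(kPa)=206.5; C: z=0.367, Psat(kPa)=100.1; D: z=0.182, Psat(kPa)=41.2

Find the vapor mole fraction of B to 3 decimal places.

y_B = 0.273

Raoult's law: Kᵢ = Pᵢˢᵃᵗ/P = Pᵢˢᵃᵗ/111.6.
  K_A = 338.4/111.6 = 3.03226, K_B = 206.5/111.6 = 1.85036, K_C = 100.1/111.6 = 0.89695, K_D = 41.2/111.6 = 0.36918
Material balance + equilibrium reduce to Σ zᵢ(Kᵢ−1)/(1+V/F(Kᵢ−1)) = 0.
Feasibility: ΣzᵢKᵢ = 1.468, Σzᵢ/Kᵢ = 1.104 — both > 1, two phases present.
Iterate (Newton) starting at V/F = 0.5:
  V/F = 0.500: g = 0.1442, g' = -0.452 → V/F = 0.819
Converged at V/F = 0.819.
Compositions from xᵢ = zᵢ/(1+V/F(Kᵢ−1)), yᵢ = Kᵢxᵢ:
  A: x = 0.075, y = 0.229
  B: x = 0.147, y = 0.273
  C: x = 0.401, y = 0.360
  D: x = 0.376, y = 0.139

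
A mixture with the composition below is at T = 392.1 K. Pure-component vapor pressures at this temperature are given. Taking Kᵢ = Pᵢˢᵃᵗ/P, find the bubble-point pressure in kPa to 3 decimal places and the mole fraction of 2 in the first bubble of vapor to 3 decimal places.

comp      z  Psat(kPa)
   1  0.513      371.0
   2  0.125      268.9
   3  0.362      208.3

At the bubble point ψ → 0, so ΣzᵢKᵢ = 1 with Kᵢ = Pᵢˢᵃᵗ/P ⇒ P = ΣzᵢPᵢˢᵃᵗ.
P = 0.513·371.0 + 0.125·268.9 + 0.362·208.3 = 299.340 kPa
yᵢ = zᵢPᵢˢᵃᵗ/P ⇒ y_2 = 0.125·268.9/299.340 = 0.112

Pbub = 299.340 kPa, y_2 = 0.112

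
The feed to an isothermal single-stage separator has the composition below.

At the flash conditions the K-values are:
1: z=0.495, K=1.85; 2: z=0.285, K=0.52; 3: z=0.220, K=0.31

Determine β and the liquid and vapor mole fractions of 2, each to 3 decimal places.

Rachford–Rice: g(β) = Σ zᵢ(Kᵢ−1)/(1+β(Kᵢ−1)) = 0.
Feasibility: ΣzᵢKᵢ = 1.132, Σzᵢ/Kᵢ = 1.525 — both > 1, two phases present.
Newton iteration, β⁰ = 0.59:
  β = 0.590: g = -0.1667, g' = -0.584 → β = 0.305
  β = 0.305: g = -0.0183, g' = -0.484 → β = 0.267
Converged at β = 0.267.
Compositions from xᵢ = zᵢ/(1+β(Kᵢ−1)), yᵢ = Kᵢxᵢ:
  1: x = 0.403, y = 0.746
  2: x = 0.327, y = 0.170
  3: x = 0.270, y = 0.084

β = 0.267, x_2 = 0.327, y_2 = 0.170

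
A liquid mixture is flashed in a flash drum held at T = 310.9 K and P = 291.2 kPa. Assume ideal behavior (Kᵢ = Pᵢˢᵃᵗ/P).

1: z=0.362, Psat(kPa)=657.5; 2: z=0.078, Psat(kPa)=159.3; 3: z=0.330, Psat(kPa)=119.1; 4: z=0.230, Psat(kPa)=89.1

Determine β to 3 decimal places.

β = 0.085

Raoult's law: Kᵢ = Pᵢˢᵃᵗ/P = Pᵢˢᵃᵗ/291.2.
  K_1 = 657.5/291.2 = 2.25790, K_2 = 159.3/291.2 = 0.54705, K_3 = 119.1/291.2 = 0.40900, K_4 = 89.1/291.2 = 0.30598
Newton–Raphson from β = 0.58:
  β = 0.580: g = -0.3486, g' = -0.798 → β = 0.143
  β = 0.143: g = -0.0423, g' = -0.704 → β = 0.083
  β = 0.083: g = 0.0010, g' = -0.739 → β = 0.085
Converged at β = 0.085.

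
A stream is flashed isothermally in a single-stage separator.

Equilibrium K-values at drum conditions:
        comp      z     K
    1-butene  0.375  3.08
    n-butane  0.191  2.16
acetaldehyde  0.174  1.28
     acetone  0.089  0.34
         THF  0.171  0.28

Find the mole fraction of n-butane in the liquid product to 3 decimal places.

x_n-butane = 0.097

Rachford–Rice: g(β) = Σ zᵢ(Kᵢ−1)/(1+β(Kᵢ−1)) = 0.
Feasibility: ΣzᵢKᵢ = 1.868, Σzᵢ/Kᵢ = 1.219 — both > 1, two phases present.
Newton iteration, β⁰ = 0.65:
  β = 0.650: g = 0.1649, g' = -0.819 → β = 0.851
  β = 0.851: g = -0.0199, g' = -1.079 → β = 0.833
Converged at β = 0.833.
Compositions from xᵢ = zᵢ/(1+β(Kᵢ−1)), yᵢ = Kᵢxᵢ:
  1-butene: x = 0.137, y = 0.423
  n-butane: x = 0.097, y = 0.210
  acetaldehyde: x = 0.141, y = 0.181
  acetone: x = 0.198, y = 0.067
  THF: x = 0.427, y = 0.120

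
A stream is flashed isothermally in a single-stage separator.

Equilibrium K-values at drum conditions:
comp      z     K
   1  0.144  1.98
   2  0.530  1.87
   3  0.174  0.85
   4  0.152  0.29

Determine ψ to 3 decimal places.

Material balance + equilibrium reduce to Σ zᵢ(Kᵢ−1)/(1+ψ(Kᵢ−1)) = 0.
Feasibility: ΣzᵢKᵢ = 1.468, Σzᵢ/Kᵢ = 1.085 — both > 1, two phases present.
Newton–Raphson from ψ = 0.5:
  ψ = 0.500: g = 0.2205, g' = -0.446 → ψ = 0.995
  ψ = 0.995: g = -0.0792, g' = -1.043 → ψ = 0.919
  ψ = 0.919: g = -0.0100, g' = -0.801 → ψ = 0.906
Converged at ψ = 0.906.

ψ = 0.906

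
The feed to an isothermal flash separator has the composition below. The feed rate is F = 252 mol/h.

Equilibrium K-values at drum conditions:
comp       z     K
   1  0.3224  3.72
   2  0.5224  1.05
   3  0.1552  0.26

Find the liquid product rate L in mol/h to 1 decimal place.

L = 43.9 mol/h

Let ψ = V/F and solve Σ zᵢ(Kᵢ−1)/(1+ψ(Kᵢ−1)) = 0.
g(0) = ΣzᵢKᵢ − 1 = 0.7882 and g(1) = 1 − Σzᵢ/Kᵢ = -0.1811, so a root lies in (0, 1).
Iterate (Newton) starting at ψ = 0.66:
  ψ = 0.6600: g = 0.11452, g' = -0.6312 → ψ = 0.8414
  ψ = 0.8414: g = -0.01265, g' = -0.8186 → ψ = 0.8260
  ψ = 0.8260: g = -0.00023, g' = -0.7898 → ψ = 0.8257
Converged at ψ = 0.8257.
Then V = ψ·F = 0.8257·252 = 208.1 mol/h and L = F − V = 43.9 mol/h.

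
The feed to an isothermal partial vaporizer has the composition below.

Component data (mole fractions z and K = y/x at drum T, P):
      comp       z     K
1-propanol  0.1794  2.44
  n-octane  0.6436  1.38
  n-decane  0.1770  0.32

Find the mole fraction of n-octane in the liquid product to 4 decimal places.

Rachford–Rice: g(β) = Σ zᵢ(Kᵢ−1)/(1+β(Kᵢ−1)) = 0.
Check two-phase: ΣzᵢKᵢ = 1.3825 > 1 and Σzᵢ/Kᵢ = 1.0930 > 1, so g(0) = 0.3825 > 0 and g(1) = -0.0930 < 0.
Newton iteration, β⁰ = 0.5:
  β = 0.5000: g = 0.17335, g' = -0.3793 → β = 0.9571
  β = 0.9571: g = -0.05671, g' = -0.7870 → β = 0.8850
  β = 0.8850: g = -0.00566, g' = -0.6401 → β = 0.8762
  β = 0.8762: g = -0.00006, g' = -0.6260 → β = 0.8761
Converged at β = 0.8761.
Compositions from xᵢ = zᵢ/(1+β(Kᵢ−1)), yᵢ = Kᵢxᵢ:
  1-propanol: x = 0.0793, y = 0.1936
  n-octane: x = 0.4829, y = 0.6663
  n-decane: x = 0.4378, y = 0.1401

x_n-octane = 0.4829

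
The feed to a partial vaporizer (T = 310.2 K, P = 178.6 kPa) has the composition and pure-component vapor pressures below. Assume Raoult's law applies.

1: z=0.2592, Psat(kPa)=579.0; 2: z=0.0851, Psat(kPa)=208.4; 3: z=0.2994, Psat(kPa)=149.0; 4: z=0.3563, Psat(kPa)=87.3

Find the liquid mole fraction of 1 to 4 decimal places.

Raoult's law: Kᵢ = Pᵢˢᵃᵗ/P = Pᵢˢᵃᵗ/178.6.
  K_1 = 579.0/178.6 = 3.241881, K_2 = 208.4/178.6 = 1.166853, K_3 = 149.0/178.6 = 0.834267, K_4 = 87.3/178.6 = 0.488802
Let ψ = V/F and solve Σ zᵢ(Kᵢ−1)/(1+ψ(Kᵢ−1)) = 0.
g(0) = ΣzᵢKᵢ − 1 = 0.3635 and g(1) = 1 − Σzᵢ/Kᵢ = -0.2407, so a root lies in (0, 1).
Newton–Raphson from ψ = 0.5:
  ψ = 0.5000: g = -0.01170, g' = -0.4694 → ψ = 0.4751
  ψ = 0.4751: g = 0.00012, g' = -0.4796 → ψ = 0.4753
Converged at ψ = 0.4753.
Compositions from xᵢ = zᵢ/(1+ψ(Kᵢ−1)), yᵢ = Kᵢxᵢ:
  1: x = 0.1255, y = 0.4068
  2: x = 0.0788, y = 0.0920
  3: x = 0.3250, y = 0.2711
  4: x = 0.4707, y = 0.2301

x_1 = 0.1255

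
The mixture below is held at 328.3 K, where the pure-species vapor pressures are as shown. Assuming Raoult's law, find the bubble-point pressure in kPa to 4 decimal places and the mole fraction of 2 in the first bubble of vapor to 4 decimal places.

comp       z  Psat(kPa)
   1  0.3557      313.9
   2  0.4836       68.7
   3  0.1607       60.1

At the bubble point ψ → 0, so ΣzᵢKᵢ = 1 with Kᵢ = Pᵢˢᵃᵗ/P ⇒ P = ΣzᵢPᵢˢᵃᵗ.
P = 0.3557·313.9 + 0.4836·68.7 + 0.1607·60.1 = 154.5356 kPa
yᵢ = zᵢPᵢˢᵃᵗ/P ⇒ y_2 = 0.4836·68.7/154.5356 = 0.2150

Pbub = 154.5356 kPa, y_2 = 0.2150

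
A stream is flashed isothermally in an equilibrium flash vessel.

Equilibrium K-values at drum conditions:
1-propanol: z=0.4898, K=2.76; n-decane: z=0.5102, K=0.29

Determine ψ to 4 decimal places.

ψ = 0.4000

Binary case is linear: z₁(K₁−1)(1+ψ(K₂−1)) + z₂(K₂−1)(1+ψ(K₁−1)) = 0
⇒ ψ = [z₁(K₁−1)+z₂(K₂−1)] / [−(K₁−1)(K₂−1)] = 0.49981/1.24960 = 0.4000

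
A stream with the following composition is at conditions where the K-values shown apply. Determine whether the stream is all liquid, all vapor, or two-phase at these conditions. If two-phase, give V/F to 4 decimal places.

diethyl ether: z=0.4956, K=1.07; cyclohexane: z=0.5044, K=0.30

all liquid

ΣzᵢKᵢ = 0.6816; Σzᵢ/Kᵢ = 2.1445.
Since ΣzᵢKᵢ < 1 the mixture is below its bubble point — single liquid phase.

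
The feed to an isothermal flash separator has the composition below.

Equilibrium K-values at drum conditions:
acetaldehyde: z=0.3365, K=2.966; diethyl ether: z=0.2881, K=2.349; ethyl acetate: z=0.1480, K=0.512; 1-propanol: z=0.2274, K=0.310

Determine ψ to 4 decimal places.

Rachford–Rice: g(ψ) = Σ zᵢ(Kᵢ−1)/(1+ψ(Kᵢ−1)) = 0.
Feasibility: ΣzᵢKᵢ = 1.8211, Σzᵢ/Kᵢ = 1.2587 — both > 1, two phases present.
Newton iteration, ψ⁰ = 0.64:
  ψ = 0.6400: g = 0.11551, g' = -0.8278 → ψ = 0.7795
  ψ = 0.7795: g = -0.00545, g' = -0.9261 → ψ = 0.7737
  ψ = 0.7737: g = -0.00002, g' = -0.9193 → ψ = 0.7736
Converged at ψ = 0.7736.

ψ = 0.7736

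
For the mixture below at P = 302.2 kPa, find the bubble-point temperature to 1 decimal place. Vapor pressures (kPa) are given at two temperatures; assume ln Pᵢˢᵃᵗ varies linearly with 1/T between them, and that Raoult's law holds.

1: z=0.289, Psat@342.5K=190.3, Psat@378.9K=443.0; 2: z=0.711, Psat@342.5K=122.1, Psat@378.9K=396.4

Bubble-point temperature: ΣzᵢPᵢˢᵃᵗ(T) = P. Interpolate ln Pᵢˢᵃᵗ = aᵢ + bᵢ/T.
  T = 342.5 K: ΣzᵢPᵢˢᵃᵗ = 141.81 kPa
  T = 378.9 K: ΣzᵢPᵢˢᵃᵗ = 409.87 kPa
  T = 360.7 K: ΣzᵢPᵢˢᵃᵗ = 246.86 kPa
  T = 369.8 K: ΣzᵢPᵢˢᵃᵗ = 319.86 kPa
  T = 365.2 K: ΣzᵢPᵢˢᵃᵗ = 281.00 kPa
  T = 367.5 K: ΣzᵢPᵢˢᵃᵗ = 299.91 kPa
Interpolating between 367.5 K and 369.8 K gives T ≈ 367.8 K.

T = 367.8 K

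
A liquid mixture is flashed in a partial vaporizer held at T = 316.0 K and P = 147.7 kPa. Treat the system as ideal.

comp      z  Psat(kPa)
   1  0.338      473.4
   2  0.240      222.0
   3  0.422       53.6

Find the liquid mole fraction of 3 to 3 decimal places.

x_3 = 0.664

Raoult's law: Kᵢ = Pᵢˢᵃᵗ/P = Pᵢˢᵃᵗ/147.7.
  K_1 = 473.4/147.7 = 3.20515, K_2 = 222.0/147.7 = 1.50305, K_3 = 53.6/147.7 = 0.36290
Newton iteration, ψ⁰ = 0.6:
  ψ = 0.600: g = -0.0216, g' = -0.789 → ψ = 0.573
  ψ = 0.573: g = -0.0001, g' = -0.782 → ψ = 0.572
Converged at ψ = 0.572.
Compositions from xᵢ = zᵢ/(1+ψ(Kᵢ−1)), yᵢ = Kᵢxᵢ:
  1: x = 0.149, y = 0.479
  2: x = 0.186, y = 0.280
  3: x = 0.664, y = 0.241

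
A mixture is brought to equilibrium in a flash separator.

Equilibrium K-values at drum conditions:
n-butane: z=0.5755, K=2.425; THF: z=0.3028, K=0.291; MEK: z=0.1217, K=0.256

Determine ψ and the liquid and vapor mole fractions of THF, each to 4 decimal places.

ψ = 0.5023, x_THF = 0.4703, y_THF = 0.1368

Iterate (Newton) starting at ψ = 0.44:
  ψ = 0.4400: g = 0.05741, g' = -0.9119 → ψ = 0.5030
  ψ = 0.5030: g = -0.00065, g' = -0.9362 → ψ = 0.5023
Converged at ψ = 0.5023.
Compositions from xᵢ = zᵢ/(1+ψ(Kᵢ−1)), yᵢ = Kᵢxᵢ:
  n-butane: x = 0.3354, y = 0.8134
  THF: x = 0.4703, y = 0.1368
  MEK: x = 0.1943, y = 0.0497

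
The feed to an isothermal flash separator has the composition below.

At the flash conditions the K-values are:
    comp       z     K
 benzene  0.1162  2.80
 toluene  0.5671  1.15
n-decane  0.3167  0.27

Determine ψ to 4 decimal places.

ψ = 0.1247

Rachford–Rice: g(ψ) = Σ zᵢ(Kᵢ−1)/(1+ψ(Kᵢ−1)) = 0.
Check two-phase: ΣzᵢKᵢ = 1.0630 > 1 and Σzᵢ/Kᵢ = 1.7076 > 1, so g(0) = 0.0630 > 0 and g(1) = -0.7076 < 0.
Iterate (Newton) starting at ψ = 0.53:
  ψ = 0.5300: g = -0.19124, g' = -0.5585 → ψ = 0.1876
  ψ = 0.1876: g = -0.02878, g' = -0.4491 → ψ = 0.1235
  ψ = 0.1235: g = 0.00053, g' = -0.4682 → ψ = 0.1247
Converged at ψ = 0.1247.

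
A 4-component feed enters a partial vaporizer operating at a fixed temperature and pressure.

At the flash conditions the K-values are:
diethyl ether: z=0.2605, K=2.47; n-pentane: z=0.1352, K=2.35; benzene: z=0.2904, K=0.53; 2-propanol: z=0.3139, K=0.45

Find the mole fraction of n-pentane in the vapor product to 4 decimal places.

Let ψ = V/F and solve Σ zᵢ(Kᵢ−1)/(1+ψ(Kᵢ−1)) = 0.
g(0) = ΣzᵢKᵢ − 1 = 0.2563 and g(1) = 1 − Σzᵢ/Kᵢ = -0.4085, so a root lies in (0, 1).
Newton–Raphson from ψ = 0.5:
  ψ = 0.5000: g = -0.08687, g' = -0.5651 → ψ = 0.3463
  ψ = 0.3463: g = 0.00186, g' = -0.5980 → ψ = 0.3494
Converged at ψ = 0.3494.
Compositions from xᵢ = zᵢ/(1+ψ(Kᵢ−1)), yᵢ = Kᵢxᵢ:
  diethyl ether: x = 0.1721, y = 0.4251
  n-pentane: x = 0.0919, y = 0.2159
  benzene: x = 0.3475, y = 0.1842
  2-propanol: x = 0.3886, y = 0.1749

y_n-pentane = 0.2159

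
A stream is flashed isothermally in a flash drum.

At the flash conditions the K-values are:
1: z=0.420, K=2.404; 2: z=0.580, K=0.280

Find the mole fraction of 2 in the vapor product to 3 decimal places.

y_2 = 0.185

Rachford–Rice: g(V/F) = Σ zᵢ(Kᵢ−1)/(1+V/F(Kᵢ−1)) = 0.
Feasibility: ΣzᵢKᵢ = 1.172, Σzᵢ/Kᵢ = 2.246 — both > 1, two phases present.
Binary case is linear: z₁(K₁−1)(1+V/F(K₂−1)) + z₂(K₂−1)(1+V/F(K₁−1)) = 0
⇒ V/F = [z₁(K₁−1)+z₂(K₂−1)] / [−(K₁−1)(K₂−1)] = 0.1721/1.0109 = 0.170
Compositions from xᵢ = zᵢ/(1+V/F(Kᵢ−1)), yᵢ = Kᵢxᵢ:
  1: x = 0.339, y = 0.815
  2: x = 0.661, y = 0.185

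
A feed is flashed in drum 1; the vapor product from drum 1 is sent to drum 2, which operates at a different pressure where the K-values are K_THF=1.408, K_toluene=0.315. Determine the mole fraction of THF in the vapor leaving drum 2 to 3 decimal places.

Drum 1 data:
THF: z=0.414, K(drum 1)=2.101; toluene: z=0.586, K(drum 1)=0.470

y_THF (drum 2) = 0.882

Drum 1:
Rachford–Rice: g(ψ₁) = Σ zᵢ(Kᵢ−1)/(1+ψ₁(Kᵢ−1)) = 0.
g(0) = ΣzᵢKᵢ − 1 = 0.145 and g(1) = 1 − Σzᵢ/Kᵢ = -0.444, so a root lies in (0, 1).
Binary case is linear: z₁(K₁−1)(1+ψ₁(K₂−1)) + z₂(K₂−1)(1+ψ₁(K₁−1)) = 0
⇒ ψ₁ = [z₁(K₁−1)+z₂(K₂−1)] / [−(K₁−1)(K₂−1)] = 0.1452/0.5835 = 0.249
Drum-1 compositions:
  THF: x = 0.325, y = 0.683
  toluene: x = 0.675, y = 0.317
Drum-2 feed = drum-1 vapor: z₂ = (0.6827, 0.3173).
Drum 2:
Rachford–Rice: g(ψ₂) = Σ zᵢ(Kᵢ−1)/(1+ψ₂(Kᵢ−1)) = 0.
Check two-phase: ΣzᵢKᵢ = 1.061 > 1 and Σzᵢ/Kᵢ = 1.492 > 1, so g(0) = 0.061 > 0 and g(1) = -0.492 < 0.
Binary case is linear: z₁(K₁−1)(1+ψ₂(K₂−1)) + z₂(K₂−1)(1+ψ₂(K₁−1)) = 0
⇒ ψ₂ = [z₁(K₁−1)+z₂(K₂−1)] / [−(K₁−1)(K₂−1)] = 0.0612/0.2795 = 0.219
  THF: x = 0.627, y = 0.882
  toluene: x = 0.373, y = 0.118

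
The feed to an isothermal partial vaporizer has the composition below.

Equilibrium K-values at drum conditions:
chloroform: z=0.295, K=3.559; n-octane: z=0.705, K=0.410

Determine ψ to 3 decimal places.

ψ = 0.225

Let ψ = V/F and solve Σ zᵢ(Kᵢ−1)/(1+ψ(Kᵢ−1)) = 0.
Feasibility: ΣzᵢKᵢ = 1.339, Σzᵢ/Kᵢ = 1.802 — both > 1, two phases present.
Newton iteration, ψ⁰ = 0.5:
  ψ = 0.500: g = -0.2588, g' = -0.866 → ψ = 0.201
  ψ = 0.201: g = 0.0266, g' = -1.158 → ψ = 0.224
  ψ = 0.224: g = 0.0006, g' = -1.106 → ψ = 0.225
Converged at ψ = 0.225.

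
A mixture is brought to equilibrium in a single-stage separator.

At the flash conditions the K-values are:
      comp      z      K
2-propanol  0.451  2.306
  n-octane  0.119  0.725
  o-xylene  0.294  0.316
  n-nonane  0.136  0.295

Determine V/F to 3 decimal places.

V/F = 0.318

Rachford–Rice: g(V/F) = Σ zᵢ(Kᵢ−1)/(1+V/F(Kᵢ−1)) = 0.
Check two-phase: ΣzᵢKᵢ = 1.259 > 1 and Σzᵢ/Kᵢ = 1.751 > 1, so g(0) = 0.259 > 0 and g(1) = -0.751 < 0.
Newton–Raphson from V/F = 0.5:
  V/F = 0.500: g = -0.1353, g' = -0.773 → V/F = 0.325
  V/F = 0.325: g = -0.0053, g' = -0.731 → V/F = 0.318
Converged at V/F = 0.318.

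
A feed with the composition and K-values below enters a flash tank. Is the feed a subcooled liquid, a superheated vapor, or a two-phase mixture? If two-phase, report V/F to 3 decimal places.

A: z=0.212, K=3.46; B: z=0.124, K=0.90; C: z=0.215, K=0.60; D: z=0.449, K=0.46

two-phase, V/F = 0.165

ΣzᵢKᵢ = 1.181; Σzᵢ/Kᵢ = 1.533.
Both exceed 1, so a two-phase solution exists.
Newton iteration, ψ⁰ = 0.5:
  ψ = 0.500: g = -0.2188, g' = -0.559 → ψ = 0.108
  ψ = 0.108: g = 0.0518, g' = -0.986 → ψ = 0.161
  ψ = 0.161: g = 0.0036, g' = -0.856 → ψ = 0.165
Converged at ψ = 0.165.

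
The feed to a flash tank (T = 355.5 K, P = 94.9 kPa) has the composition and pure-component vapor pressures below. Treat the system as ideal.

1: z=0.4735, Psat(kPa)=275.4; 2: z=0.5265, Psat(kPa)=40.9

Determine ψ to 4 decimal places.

Raoult's law: Kᵢ = Pᵢˢᵃᵗ/P = Pᵢˢᵃᵗ/94.9.
  K_1 = 275.4/94.9 = 2.902002, K_2 = 40.9/94.9 = 0.430980
Material balance + equilibrium reduce to Σ zᵢ(Kᵢ−1)/(1+ψ(Kᵢ−1)) = 0.
Check two-phase: ΣzᵢKᵢ = 1.6010 > 1 and Σzᵢ/Kᵢ = 1.3848 > 1, so g(0) = 0.6010 > 0 and g(1) = -0.3848 < 0.
Binary case is linear: z₁(K₁−1)(1+ψ(K₂−1)) + z₂(K₂−1)(1+ψ(K₁−1)) = 0
⇒ ψ = [z₁(K₁−1)+z₂(K₂−1)] / [−(K₁−1)(K₂−1)] = 0.60101/1.08228 = 0.5553

ψ = 0.5553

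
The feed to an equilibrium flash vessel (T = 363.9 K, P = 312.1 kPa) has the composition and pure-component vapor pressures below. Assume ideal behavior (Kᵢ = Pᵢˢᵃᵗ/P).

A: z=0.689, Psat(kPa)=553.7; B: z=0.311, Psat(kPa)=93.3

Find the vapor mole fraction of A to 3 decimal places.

y_A = 0.843

Raoult's law: Kᵢ = Pᵢˢᵃᵗ/P = Pᵢˢᵃᵗ/312.1.
  K_A = 553.7/312.1 = 1.77411, K_B = 93.3/312.1 = 0.29894
Let ψ = V/F and solve Σ zᵢ(Kᵢ−1)/(1+ψ(Kᵢ−1)) = 0.
Feasibility: ΣzᵢKᵢ = 1.315, Σzᵢ/Kᵢ = 1.429 — both > 1, two phases present.
Binary case is linear: z₁(K₁−1)(1+ψ(K₂−1)) + z₂(K₂−1)(1+ψ(K₁−1)) = 0
⇒ ψ = [z₁(K₁−1)+z₂(K₂−1)] / [−(K₁−1)(K₂−1)] = 0.3153/0.5427 = 0.581
Compositions from xᵢ = zᵢ/(1+ψ(Kᵢ−1)), yᵢ = Kᵢxᵢ:
  A: x = 0.475, y = 0.843
  B: x = 0.525, y = 0.157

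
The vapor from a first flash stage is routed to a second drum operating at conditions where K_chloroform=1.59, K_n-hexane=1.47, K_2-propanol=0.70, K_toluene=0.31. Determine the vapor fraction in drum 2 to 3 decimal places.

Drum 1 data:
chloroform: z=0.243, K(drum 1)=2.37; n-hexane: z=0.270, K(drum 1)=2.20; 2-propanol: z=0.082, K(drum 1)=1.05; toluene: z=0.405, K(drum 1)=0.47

Drum 1:
Material balance + equilibrium reduce to Σ zᵢ(Kᵢ−1)/(1+ψ₁(Kᵢ−1)) = 0.
Check two-phase: ΣzᵢKᵢ = 1.446 > 1 and Σzᵢ/Kᵢ = 1.165 > 1, so g(0) = 0.446 > 0 and g(1) = -0.165 < 0.
Newton iteration, ψ₁⁰ = 0.32:
  ψ₁ = 0.320: g = 0.2111, g' = -0.589 → ψ₁ = 0.679
  ψ₁ = 0.679: g = 0.0198, g' = -0.518 → ψ₁ = 0.717
Converged at ψ₁ = 0.717.
Drum-1 compositions:
  chloroform: x = 0.123, y = 0.291
  n-hexane: x = 0.145, y = 0.319
  2-propanol: x = 0.079, y = 0.083
  toluene: x = 0.653, y = 0.307
Drum-2 feed = drum-1 vapor: z₂ = (0.2906, 0.3193, 0.0831, 0.3069).
Drum 2:
Material balance + equilibrium reduce to Σ zᵢ(Kᵢ−1)/(1+ψ₂(Kᵢ−1)) = 0.
Check two-phase: ΣzᵢKᵢ = 1.085 > 1 and Σzᵢ/Kᵢ = 1.509 > 1, so g(0) = 0.085 > 0 and g(1) = -0.509 < 0.
Newton–Raphson from ψ₂ = 0.58:
  ψ₂ = 0.580: g = -0.1376, g' = -0.517 → ψ₂ = 0.314
  ψ₂ = 0.314: g = -0.0224, g' = -0.373 → ψ₂ = 0.254
  ψ₂ = 0.254: g = -0.0005, g' = -0.356 → ψ₂ = 0.252
Converged at ψ₂ = 0.252.
  chloroform: x = 0.253, y = 0.402
  n-hexane: x = 0.285, y = 0.420
  2-propanol: x = 0.090, y = 0.063
  toluene: x = 0.372, y = 0.115

V/F (drum 2) = 0.252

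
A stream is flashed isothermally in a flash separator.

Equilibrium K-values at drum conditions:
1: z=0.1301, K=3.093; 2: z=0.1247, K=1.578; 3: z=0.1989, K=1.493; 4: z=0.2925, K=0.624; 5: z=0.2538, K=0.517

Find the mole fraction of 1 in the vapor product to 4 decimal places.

Let ψ = V/F and solve Σ zᵢ(Kᵢ−1)/(1+ψ(Kᵢ−1)) = 0.
g(0) = ΣzᵢKᵢ − 1 = 0.2099 and g(1) = 1 − Σzᵢ/Kᵢ = -0.2140, so a root lies in (0, 1).
Newton–Raphson from ψ = 0.37:
  ψ = 0.3700: g = 0.01875, g' = -0.3874 → ψ = 0.4184
  ψ = 0.4184: g = 0.00035, g' = -0.3735 → ψ = 0.4194
Converged at ψ = 0.4194.
Compositions from xᵢ = zᵢ/(1+ψ(Kᵢ−1)), yᵢ = Kᵢxᵢ:
  1: x = 0.0693, y = 0.2143
  2: x = 0.1004, y = 0.1584
  3: x = 0.1648, y = 0.2461
  4: x = 0.3473, y = 0.2167
  5: x = 0.3183, y = 0.1645

y_1 = 0.2143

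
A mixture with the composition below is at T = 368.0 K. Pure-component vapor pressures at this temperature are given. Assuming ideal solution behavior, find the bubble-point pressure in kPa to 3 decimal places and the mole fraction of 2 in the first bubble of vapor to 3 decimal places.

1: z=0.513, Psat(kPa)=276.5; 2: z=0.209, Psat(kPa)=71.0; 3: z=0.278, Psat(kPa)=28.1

Pbub = 164.495 kPa, y_2 = 0.090

At the bubble point ψ → 0, so ΣzᵢKᵢ = 1 with Kᵢ = Pᵢˢᵃᵗ/P ⇒ P = ΣzᵢPᵢˢᵃᵗ.
P = 0.513·276.5 + 0.209·71.0 + 0.278·28.1 = 164.495 kPa
yᵢ = zᵢPᵢˢᵃᵗ/P ⇒ y_2 = 0.209·71.0/164.495 = 0.090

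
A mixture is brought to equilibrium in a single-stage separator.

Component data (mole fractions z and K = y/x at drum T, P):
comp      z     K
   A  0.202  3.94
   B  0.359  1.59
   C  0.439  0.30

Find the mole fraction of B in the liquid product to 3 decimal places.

x_B = 0.288

Material balance + equilibrium reduce to Σ zᵢ(Kᵢ−1)/(1+V/F(Kᵢ−1)) = 0.
g(0) = ΣzᵢKᵢ − 1 = 0.498 and g(1) = 1 − Σzᵢ/Kᵢ = -0.740, so a root lies in (0, 1).
Newton–Raphson from V/F = 0.5:
  V/F = 0.500: g = -0.0688, g' = -0.870 → V/F = 0.421
  V/F = 0.421: g = -0.0006, g' = -0.861 → V/F = 0.420
Converged at V/F = 0.420.
Compositions from xᵢ = zᵢ/(1+V/F(Kᵢ−1)), yᵢ = Kᵢxᵢ:
  A: x = 0.090, y = 0.356
  B: x = 0.288, y = 0.457
  C: x = 0.622, y = 0.187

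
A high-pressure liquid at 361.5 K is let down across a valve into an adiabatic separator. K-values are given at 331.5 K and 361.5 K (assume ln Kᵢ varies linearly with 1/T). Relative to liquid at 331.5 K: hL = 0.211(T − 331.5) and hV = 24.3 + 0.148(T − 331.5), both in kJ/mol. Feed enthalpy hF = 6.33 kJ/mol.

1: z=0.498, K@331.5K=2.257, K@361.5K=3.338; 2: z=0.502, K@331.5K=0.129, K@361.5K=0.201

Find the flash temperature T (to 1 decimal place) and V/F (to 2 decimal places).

T = 336.2 K, V/F = 0.22

Adiabatic flash: solve Rachford–Rice at each trial T, then check hF = ψ·hV(T) + (1−ψ)·hL(T).
  T = 331.5 K: K = (2.257, 0.129), RR gives ψ = 0.172, H_out = 4.189 kJ/mol
  T = 361.5 K: K = (3.338, 0.201), RR gives ψ = 0.409, H_out = 15.486 kJ/mol
  T = 346.5 K: K = (2.768, 0.163), RR gives ψ = 0.311, H_out = 10.423 kJ/mol
  T = 339.0 K: K = (2.505, 0.145), RR gives ψ = 0.249, H_out = 7.517 kJ/mol
  T = 335.2 K: K = (2.378, 0.137), RR gives ψ = 0.213, H_out = 5.896 kJ/mol
  T = 337.1 K: K = (2.441, 0.141), RR gives ψ = 0.231, H_out = 6.722 kJ/mol
Linear interpolation between T = 335.2 (H_out = 5.896) and T = 337.1 (H_out = 6.722) on hF = 6.33 gives T ≈ 336.2 K, at which ψ = 0.22.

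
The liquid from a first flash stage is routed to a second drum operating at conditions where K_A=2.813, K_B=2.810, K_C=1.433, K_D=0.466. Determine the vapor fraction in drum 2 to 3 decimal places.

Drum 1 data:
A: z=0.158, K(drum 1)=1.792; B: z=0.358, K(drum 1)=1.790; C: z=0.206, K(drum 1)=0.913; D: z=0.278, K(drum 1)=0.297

Drum 1:
Let ψ₁ = V/F and solve Σ zᵢ(Kᵢ−1)/(1+ψ₁(Kᵢ−1)) = 0.
g(0) = ΣzᵢKᵢ − 1 = 0.195 and g(1) = 1 − Σzᵢ/Kᵢ = -0.450, so a root lies in (0, 1).
Iterate (Newton) starting at ψ₁ = 0.5:
  ψ₁ = 0.500: g = -0.0277, g' = -0.494 → ψ₁ = 0.444
  ψ₁ = 0.444: g = -0.0007, g' = -0.469 → ψ₁ = 0.442
Converged at ψ₁ = 0.442.
Drum-1 compositions:
  A: x = 0.117, y = 0.210
  B: x = 0.265, y = 0.475
  C: x = 0.214, y = 0.196
  D: x = 0.403, y = 0.120
Drum-2 feed = drum-1 liquid: z₂ = (0.1170, 0.2653, 0.2142, 0.4034).
Drum 2:
Material balance + equilibrium reduce to Σ zᵢ(Kᵢ−1)/(1+ψ₂(Kᵢ−1)) = 0.
Check two-phase: ΣzᵢKᵢ = 1.570 > 1 and Σzᵢ/Kᵢ = 1.151 > 1, so g(0) = 0.570 > 0 and g(1) = -0.151 < 0.
Newton–Raphson from ψ₂ = 0.5:
  ψ₂ = 0.500: g = 0.1457, g' = -0.587 → ψ₂ = 0.748
  ψ₂ = 0.748: g = 0.0052, g' = -0.568 → ψ₂ = 0.757
Converged at ψ₂ = 0.757.
  A: x = 0.049, y = 0.139
  B: x = 0.112, y = 0.314
  C: x = 0.161, y = 0.231
  D: x = 0.677, y = 0.316

V/F (drum 2) = 0.757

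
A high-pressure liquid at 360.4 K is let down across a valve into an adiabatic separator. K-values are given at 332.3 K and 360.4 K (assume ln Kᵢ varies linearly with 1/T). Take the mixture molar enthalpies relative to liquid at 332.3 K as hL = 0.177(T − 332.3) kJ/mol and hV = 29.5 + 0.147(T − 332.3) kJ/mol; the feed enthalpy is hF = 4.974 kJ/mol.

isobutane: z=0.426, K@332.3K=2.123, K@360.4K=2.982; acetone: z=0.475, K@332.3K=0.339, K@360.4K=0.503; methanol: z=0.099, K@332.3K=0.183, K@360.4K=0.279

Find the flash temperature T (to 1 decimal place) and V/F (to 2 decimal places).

T = 335.0 K, V/F = 0.15

Adiabatic flash: solve Rachford–Rice at each trial T, then check hF = ψ·hV(T) + (1−ψ)·hL(T).
  T = 332.3 K: K = (2.123, 0.339, 0.183), RR gives ψ = 0.108, H_out = 3.179 kJ/mol
  T = 360.4 K: K = (2.982, 0.503, 0.279), RR gives ψ = 0.498, H_out = 19.238 kJ/mol
  T = 346.4 K: K = (2.535, 0.417, 0.228), RR gives ψ = 0.315, H_out = 11.665 kJ/mol
  T = 339.4 K: K = (2.326, 0.377, 0.205), RR gives ψ = 0.218, H_out = 7.655 kJ/mol
  T = 335.9 K: K = (2.225, 0.358, 0.194), RR gives ψ = 0.166, H_out = 5.516 kJ/mol
  T = 334.1 K: K = (2.173, 0.348, 0.188), RR gives ψ = 0.138, H_out = 4.368 kJ/mol
  T = 335.0 K: K = (2.199, 0.353, 0.191), RR gives ψ = 0.152, H_out = 4.947 kJ/mol
Linear interpolation between T = 335.0 (H_out = 4.947) and T = 335.9 (H_out = 5.516) on hF = 4.974 gives T ≈ 335.0 K, at which ψ = 0.15.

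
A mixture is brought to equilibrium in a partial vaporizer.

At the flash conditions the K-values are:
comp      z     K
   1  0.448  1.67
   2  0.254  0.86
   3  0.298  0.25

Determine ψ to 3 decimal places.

Newton–Raphson from ψ = 0.5:
  ψ = 0.500: g = -0.1710, g' = -0.548 → ψ = 0.188
  ψ = 0.188: g = -0.0300, g' = -0.391 → ψ = 0.111
  ψ = 0.111: g = -0.0005, g' = -0.379 → ψ = 0.110
Converged at ψ = 0.110.

ψ = 0.110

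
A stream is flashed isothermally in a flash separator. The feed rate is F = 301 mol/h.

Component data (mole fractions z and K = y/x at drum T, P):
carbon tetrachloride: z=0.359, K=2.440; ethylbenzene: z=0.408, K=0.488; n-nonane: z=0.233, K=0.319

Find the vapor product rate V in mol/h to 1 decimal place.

Material balance + equilibrium reduce to Σ zᵢ(Kᵢ−1)/(1+ψ(Kᵢ−1)) = 0.
g(0) = ΣzᵢKᵢ − 1 = 0.149 and g(1) = 1 − Σzᵢ/Kᵢ = -0.714, so a root lies in (0, 1).
Newton–Raphson from ψ = 0.63:
  ψ = 0.630: g = -0.3152, g' = -0.769 → ψ = 0.220
  ψ = 0.220: g = -0.0296, g' = -0.715 → ψ = 0.179
Converged at ψ = 0.179.
Then V = ψ·F = 0.1795·301 = 54.0 mol/h and L = F − V = 247.0 mol/h.

V = 54.0 mol/h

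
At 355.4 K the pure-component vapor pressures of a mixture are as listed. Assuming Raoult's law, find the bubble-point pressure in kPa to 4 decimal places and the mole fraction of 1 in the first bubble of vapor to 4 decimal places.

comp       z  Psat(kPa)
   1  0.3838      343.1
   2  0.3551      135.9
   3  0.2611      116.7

Pbub = 210.4102 kPa, y_1 = 0.6258

At the bubble point ψ → 0, so ΣzᵢKᵢ = 1 with Kᵢ = Pᵢˢᵃᵗ/P ⇒ P = ΣzᵢPᵢˢᵃᵗ.
P = 0.3838·343.1 + 0.3551·135.9 + 0.2611·116.7 = 210.4102 kPa
yᵢ = zᵢPᵢˢᵃᵗ/P ⇒ y_1 = 0.3838·343.1/210.4102 = 0.6258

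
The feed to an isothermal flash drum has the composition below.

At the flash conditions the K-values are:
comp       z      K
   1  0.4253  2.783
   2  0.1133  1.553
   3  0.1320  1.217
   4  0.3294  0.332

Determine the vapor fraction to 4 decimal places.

Iterate (Newton) starting at ψ = 0.5:
  ψ = 0.5000: g = 0.14544, g' = -0.7356 → ψ = 0.6977
  ψ = 0.6977: g = -0.00410, g' = -0.8068 → ψ = 0.6926
Converged at ψ = 0.6926.

ψ = 0.6926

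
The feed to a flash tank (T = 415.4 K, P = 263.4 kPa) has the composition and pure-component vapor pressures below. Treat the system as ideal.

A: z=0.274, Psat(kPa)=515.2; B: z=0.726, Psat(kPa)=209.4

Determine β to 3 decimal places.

β = 0.577

Raoult's law: Kᵢ = Pᵢˢᵃᵗ/P = Pᵢˢᵃᵗ/263.4.
  K_A = 515.2/263.4 = 1.95596, K_B = 209.4/263.4 = 0.79499
Let β = V/F and solve Σ zᵢ(Kᵢ−1)/(1+β(Kᵢ−1)) = 0.
Check two-phase: ΣzᵢKᵢ = 1.113 > 1 and Σzᵢ/Kᵢ = 1.053 > 1, so g(0) = 0.113 > 0 and g(1) = -0.053 < 0.
Binary case is linear: z₁(K₁−1)(1+β(K₂−1)) + z₂(K₂−1)(1+β(K₁−1)) = 0
⇒ β = [z₁(K₁−1)+z₂(K₂−1)] / [−(K₁−1)(K₂−1)] = 0.1131/0.1960 = 0.577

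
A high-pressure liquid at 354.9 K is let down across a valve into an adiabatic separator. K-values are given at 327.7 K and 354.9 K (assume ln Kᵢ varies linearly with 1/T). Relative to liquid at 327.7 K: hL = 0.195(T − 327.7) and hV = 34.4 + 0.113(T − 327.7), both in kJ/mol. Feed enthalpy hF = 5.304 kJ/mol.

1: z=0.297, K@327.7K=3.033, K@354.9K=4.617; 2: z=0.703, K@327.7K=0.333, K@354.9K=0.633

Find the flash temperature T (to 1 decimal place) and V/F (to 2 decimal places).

Adiabatic flash: solve Rachford–Rice at each trial T, then check hF = ψ·hV(T) + (1−ψ)·hL(T).
  T = 327.7 K: K = (3.033, 0.333), RR gives ψ = 0.099, H_out = 3.422 kJ/mol
  T = 354.9 K: K = (4.617, 0.633), RR gives ψ = 0.615, H_out = 25.085 kJ/mol
  T = 341.3 K: K = (3.774, 0.465), RR gives ψ = 0.302, H_out = 12.694 kJ/mol
  T = 334.5 K: K = (3.391, 0.395), RR gives ψ = 0.197, H_out = 7.984 kJ/mol
  T = 331.1 K: K = (3.209, 0.363), RR gives ψ = 0.148, H_out = 5.710 kJ/mol
  T = 329.4 K: K = (3.120, 0.348), RR gives ψ = 0.124, H_out = 4.571 kJ/mol
Linear interpolation between T = 329.4 (H_out = 4.571) and T = 331.1 (H_out = 5.710) on hF = 5.304 gives T ≈ 330.5 K, at which ψ = 0.14.

T = 330.5 K, V/F = 0.14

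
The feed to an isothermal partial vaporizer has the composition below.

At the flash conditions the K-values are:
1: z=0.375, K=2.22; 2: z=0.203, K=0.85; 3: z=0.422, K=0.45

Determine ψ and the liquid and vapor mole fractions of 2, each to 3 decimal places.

ψ = 0.352, x_2 = 0.214, y_2 = 0.182

Let ψ = V/F and solve Σ zᵢ(Kᵢ−1)/(1+ψ(Kᵢ−1)) = 0.
Check two-phase: ΣzᵢKᵢ = 1.195 > 1 and Σzᵢ/Kᵢ = 1.346 > 1, so g(0) = 0.195 > 0 and g(1) = -0.346 < 0.
Newton iteration, ψ⁰ = 0.42:
  ψ = 0.420: g = -0.0318, g' = -0.465 → ψ = 0.352
Converged at ψ = 0.352.
Compositions from xᵢ = zᵢ/(1+ψ(Kᵢ−1)), yᵢ = Kᵢxᵢ:
  1: x = 0.262, y = 0.582
  2: x = 0.214, y = 0.182
  3: x = 0.523, y = 0.236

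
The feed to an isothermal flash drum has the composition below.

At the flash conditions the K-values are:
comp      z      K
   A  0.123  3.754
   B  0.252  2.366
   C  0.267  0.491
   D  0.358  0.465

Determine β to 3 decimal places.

β = 0.356

Material balance + equilibrium reduce to Σ zᵢ(Kᵢ−1)/(1+β(Kᵢ−1)) = 0.
Feasibility: ΣzᵢKᵢ = 1.356, Σzᵢ/Kᵢ = 1.453 — both > 1, two phases present.
Newton–Raphson from β = 0.34:
  β = 0.340: g = 0.0115, g' = -0.722 → β = 0.356
Converged at β = 0.356.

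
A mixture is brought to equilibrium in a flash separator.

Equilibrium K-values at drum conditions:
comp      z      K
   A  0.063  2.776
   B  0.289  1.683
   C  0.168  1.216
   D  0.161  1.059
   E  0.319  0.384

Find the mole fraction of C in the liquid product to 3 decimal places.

Rachford–Rice: g(ψ) = Σ zᵢ(Kᵢ−1)/(1+ψ(Kᵢ−1)) = 0.
g(0) = ΣzᵢKᵢ − 1 = 0.159 and g(1) = 1 − Σzᵢ/Kᵢ = -0.315, so a root lies in (0, 1).
Iterate (Newton) starting at ψ = 0.5:
  ψ = 0.500: g = -0.0356, g' = -0.390 → ψ = 0.409
  ψ = 0.409: g = -0.0009, g' = -0.372 → ψ = 0.406
Converged at ψ = 0.406.
Compositions from xᵢ = zᵢ/(1+ψ(Kᵢ−1)), yᵢ = Kᵢxᵢ:
  A: x = 0.037, y = 0.102
  B: x = 0.226, y = 0.381
  C: x = 0.154, y = 0.188
  D: x = 0.157, y = 0.167
  E: x = 0.426, y = 0.163

x_C = 0.154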